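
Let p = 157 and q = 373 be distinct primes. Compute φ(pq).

58032

φ(n) = (p − 1)(q − 1) = (157−1)(373−1) = 156·372 = 58032.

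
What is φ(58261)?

47040

Factor 58261: 58261 = 7^2 · 29 · 41.
φ(7^2) = 7^2 − 7^1 = 49 − 7 = 42.
φ(29) = 29 − 1 = 28.
φ(41) = 41 − 1 = 40.
Multiply: 42 · 28 · 40 = 47040.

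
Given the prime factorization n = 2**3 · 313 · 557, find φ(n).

693888

φ(2^3) = 2^3 − 2^2 = 8 − 4 = 4.
φ(313) = 313 − 1 = 312.
φ(557) = 557 − 1 = 556.
Since φ is multiplicative, φ(1394728) = 4 · 312 · 556 = 693888.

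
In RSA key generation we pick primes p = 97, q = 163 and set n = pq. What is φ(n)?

φ(15811) = 15811 · (1 − 1/97) · (1 − 1/163)
       = 15811 · 15552/15811 = 15552.

15552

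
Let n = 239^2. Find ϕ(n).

φ(57121) = 57121 · (1 − 1/239)
       = 57121 · 238/239 = 56882.

56882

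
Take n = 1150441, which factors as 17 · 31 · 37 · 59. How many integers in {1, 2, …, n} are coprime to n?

1002240

φ(17) = 17 − 1 = 16.
φ(31) = 31 − 1 = 30.
φ(37) = 37 − 1 = 36.
φ(59) = 59 − 1 = 58.
Since φ is multiplicative, φ(1150441) = 16 · 30 · 36 · 58 = 1002240.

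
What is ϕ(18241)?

16128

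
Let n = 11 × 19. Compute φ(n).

φ(209) = 209 · (1 − 1/11) · (1 − 1/19)
       = 209 · 180/209 = 180.

180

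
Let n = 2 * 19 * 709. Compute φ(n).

φ(26942) = 26942 · (1 − 1/2) · (1 − 1/19) · (1 − 1/709)
       = 26942 · 12744/26942 = 12744.

12744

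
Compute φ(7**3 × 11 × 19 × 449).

23708160

φ(7^3) = 7^3 − 7^2 = 343 − 49 = 294.
φ(11) = 11 − 1 = 10.
φ(19) = 19 − 1 = 18.
φ(449) = 449 − 1 = 448.
Since φ is multiplicative, φ(32187463) = 294 · 10 · 18 · 448 = 23708160.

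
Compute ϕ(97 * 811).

φ(78667) = 78667 · (1 − 1/97) · (1 − 1/811)
       = 78667 · 77760/78667 = 77760.

77760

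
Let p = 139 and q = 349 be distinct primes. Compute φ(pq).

48024

φ(n) = (p − 1)(q − 1) = (139−1)(349−1) = 138·348 = 48024.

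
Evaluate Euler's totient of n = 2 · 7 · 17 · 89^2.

φ(1885198) = 1885198 · (1 − 1/2) · (1 − 1/7) · (1 − 1/17) · (1 − 1/89)
       = 1885198 · 8448/21182 = 751872.

751872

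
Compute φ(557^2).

309692

φ(310249) = 310249 · (1 − 1/557)
       = 310249 · 556/557 = 309692.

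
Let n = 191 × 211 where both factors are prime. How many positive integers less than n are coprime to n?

39900

φ(191) = 191 − 1 = 190.
φ(211) = 211 − 1 = 210.
φ(40301) = 190 × 210 = 39900.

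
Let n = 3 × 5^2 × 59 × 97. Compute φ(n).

222720

φ(3) = 3 − 1 = 2.
φ(5^2) = 5^2 − 5^1 = 25 − 5 = 20.
φ(59) = 59 − 1 = 58.
φ(97) = 97 − 1 = 96.
Multiply: 2 · 20 · 58 · 96 = 222720.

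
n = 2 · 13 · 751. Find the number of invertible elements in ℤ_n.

φ(2) = 2 − 1 = 1.
φ(13) = 13 − 1 = 12.
φ(751) = 751 − 1 = 750.
φ(19526) = 1 × 12 × 750 = 9000.

9000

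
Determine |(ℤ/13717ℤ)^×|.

11760

Prime factorization: 13717 = 11 · 29 · 43.
φ(11) = 11 − 1 = 10.
φ(29) = 29 − 1 = 28.
φ(43) = 43 − 1 = 42.
Since φ is multiplicative, φ(13717) = 10 · 28 · 42 = 11760.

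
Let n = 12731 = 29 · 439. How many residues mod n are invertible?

φ(29) = 29 − 1 = 28.
φ(439) = 439 − 1 = 438.
φ(12731) = 28 × 438 = 12264.

12264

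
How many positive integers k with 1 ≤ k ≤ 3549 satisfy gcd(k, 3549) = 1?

1872

3549 = 3 * 7 * 13^2.
φ(3549) = 3549 · (1 − 1/3) · (1 − 1/7) · (1 − 1/13)
       = 3549 · 144/273 = 1872.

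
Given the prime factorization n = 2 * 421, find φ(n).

420

φ(842) = 842 · (1 − 1/2) · (1 − 1/421)
       = 842 · 420/842 = 420.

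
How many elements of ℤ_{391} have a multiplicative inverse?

352

391 = 17 × 23.
φ(17) = 17 − 1 = 16.
φ(23) = 23 − 1 = 22.
Multiply: 16 · 22 = 352.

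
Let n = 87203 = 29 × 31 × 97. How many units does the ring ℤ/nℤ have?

φ(87203) = 87203 · (1 − 1/29) · (1 − 1/31) · (1 − 1/97)
       = 87203 · 80640/87203 = 80640.

80640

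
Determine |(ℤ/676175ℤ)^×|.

Factor 676175: 676175 = 5^2 · 17 · 37 · 43.
φ(676175) = 676175 · (1 − 1/5) · (1 − 1/17) · (1 − 1/37) · (1 − 1/43)
       = 676175 · 96768/135235 = 483840.

483840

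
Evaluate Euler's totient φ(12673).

11088

12673 = 19 × 23 × 29.
φ(19) = 19 − 1 = 18.
φ(23) = 23 − 1 = 22.
φ(29) = 29 − 1 = 28.
Since φ is multiplicative, φ(12673) = 18 · 22 · 28 = 11088.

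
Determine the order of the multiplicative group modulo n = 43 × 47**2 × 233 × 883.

φ(43) = 43 − 1 = 42.
φ(47^2) = 47^1·(47−1) = 47·46 = 2162.
φ(233) = 233 − 1 = 232.
φ(883) = 883 − 1 = 882.
Since φ is multiplicative, φ(19542530393) = 42 · 2162 · 232 · 882 = 18580677696.

18580677696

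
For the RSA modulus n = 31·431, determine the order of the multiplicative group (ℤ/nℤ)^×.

12900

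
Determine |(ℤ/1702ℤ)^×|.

792

First factor: 1702 = 2 × 23 × 37.
φ(1702) = 1702 · (1 − 1/2) · (1 − 1/23) · (1 − 1/37)
       = 1702 · 792/1702 = 792.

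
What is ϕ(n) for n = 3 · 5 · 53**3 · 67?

77123904

φ(3) = 3 − 1 = 2.
φ(5) = 5 − 1 = 4.
φ(53^3) = 53^3 − 53^2 = 148877 − 2809 = 146068.
φ(67) = 67 − 1 = 66.
φ(149621385) = 2 × 4 × 146068 × 66 = 77123904.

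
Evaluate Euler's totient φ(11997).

Prime factorization: 11997 = 3**2 · 31 · 43.
φ(11997) = 11997 · (1 − 1/3) · (1 − 1/31) · (1 − 1/43)
       = 11997 · 2520/3999 = 7560.

7560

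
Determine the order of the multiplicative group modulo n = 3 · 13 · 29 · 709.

475776

φ(801879) = 801879 · (1 − 1/3) · (1 − 1/13) · (1 − 1/29) · (1 − 1/709)
       = 801879 · 475776/801879 = 475776.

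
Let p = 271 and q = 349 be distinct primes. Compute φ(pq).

φ(n) = (p − 1)(q − 1) = (271−1)(349−1) = 270·348 = 93960.

93960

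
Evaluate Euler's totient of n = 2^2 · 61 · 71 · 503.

4216800

φ(2^2) = 2^2 − 2^1 = 4 − 2 = 2.
φ(61) = 61 − 1 = 60.
φ(71) = 71 − 1 = 70.
φ(503) = 503 − 1 = 502.
Multiply: 2 · 60 · 70 · 502 = 4216800.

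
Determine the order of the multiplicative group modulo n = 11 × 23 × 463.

φ(117139) = 117139 · (1 − 1/11) · (1 − 1/23) · (1 − 1/463)
       = 117139 · 101640/117139 = 101640.

101640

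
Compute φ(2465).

2465 = 5 · 17 · 29.
φ(5) = 5 − 1 = 4.
φ(17) = 17 − 1 = 16.
φ(29) = 29 − 1 = 28.
Multiply: 4 · 16 · 28 = 1792.

1792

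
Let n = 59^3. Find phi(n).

201898

φ(59^3) = 59^3 − 59^2 = 205379 − 3481 = 201898.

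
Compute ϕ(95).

First factor: 95 = 5 · 19.
φ(95) = 95 · (1 − 1/5) · (1 − 1/19)
       = 95 · 72/95 = 72.

72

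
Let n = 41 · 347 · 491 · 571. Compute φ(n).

φ(3988695947) = 3988695947 · (1 − 1/41) · (1 − 1/347) · (1 − 1/491) · (1 − 1/571)
       = 3988695947 · 3865512000/3988695947 = 3865512000.

3865512000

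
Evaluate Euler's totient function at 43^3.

77658

φ(79507) = 79507 · (1 − 1/43)
       = 79507 · 42/43 = 77658.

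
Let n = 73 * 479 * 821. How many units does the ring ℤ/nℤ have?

28221120

φ(28707907) = 28707907 · (1 − 1/73) · (1 − 1/479) · (1 − 1/821)
       = 28707907 · 28221120/28707907 = 28221120.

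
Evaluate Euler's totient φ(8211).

Prime factorization: 8211 = 3 * 7 * 17 * 23.
φ(3) = 3 − 1 = 2.
φ(7) = 7 − 1 = 6.
φ(17) = 17 − 1 = 16.
φ(23) = 23 − 1 = 22.
Multiply: 2 · 6 · 16 · 22 = 4224.

4224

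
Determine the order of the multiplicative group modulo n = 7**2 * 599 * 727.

φ(21338177) = 21338177 · (1 − 1/7) · (1 − 1/599) · (1 − 1/727)
       = 21338177 · 2604888/3048311 = 18234216.

18234216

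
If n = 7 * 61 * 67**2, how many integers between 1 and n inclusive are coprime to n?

1591920

φ(1916803) = 1916803 · (1 − 1/7) · (1 − 1/61) · (1 − 1/67)
       = 1916803 · 23760/28609 = 1591920.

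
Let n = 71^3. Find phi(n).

352870

φ(71^3) = 71^2·(71−1) = 5041·70 = 352870.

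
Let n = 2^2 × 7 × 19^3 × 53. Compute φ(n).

φ(2^2) = 2^2 − 2^1 = 4 − 2 = 2.
φ(7) = 7 − 1 = 6.
φ(19^3) = 19^2·(19−1) = 361·18 = 6498.
φ(53) = 53 − 1 = 52.
Since φ is multiplicative, φ(10178756) = 2 · 6 · 6498 · 52 = 4054752.

4054752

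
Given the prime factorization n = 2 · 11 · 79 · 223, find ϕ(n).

173160

φ(2) = 2 − 1 = 1.
φ(11) = 11 − 1 = 10.
φ(79) = 79 − 1 = 78.
φ(223) = 223 − 1 = 222.
φ(387574) = 1 × 10 × 78 × 222 = 173160.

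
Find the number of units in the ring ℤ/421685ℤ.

Factor 421685: 421685 = 5 · 11^2 · 17 · 41.
φ(421685) = 421685 · (1 − 1/5) · (1 − 1/11) · (1 − 1/17) · (1 − 1/41)
       = 421685 · 25600/38335 = 281600.

281600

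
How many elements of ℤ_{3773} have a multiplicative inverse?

2940

Factor 3773: 3773 = 7^3 * 11.
φ(7^3) = 7^2·(7−1) = 49·6 = 294.
φ(11) = 11 − 1 = 10.
Multiply: 294 · 10 = 2940.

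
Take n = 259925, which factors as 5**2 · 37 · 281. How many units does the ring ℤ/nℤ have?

201600

φ(5^2) = 5^1·(5−1) = 5·4 = 20.
φ(37) = 37 − 1 = 36.
φ(281) = 281 − 1 = 280.
Since φ is multiplicative, φ(259925) = 20 · 36 · 280 = 201600.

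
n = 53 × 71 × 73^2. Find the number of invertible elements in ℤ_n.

φ(20053027) = 20053027 · (1 − 1/53) · (1 − 1/71) · (1 − 1/73)
       = 20053027 · 262080/274699 = 19131840.

19131840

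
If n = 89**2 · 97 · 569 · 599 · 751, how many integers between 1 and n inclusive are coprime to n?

191537888256000

φ(89^2) = 89^1·(89−1) = 89·88 = 7832.
φ(97) = 97 − 1 = 96.
φ(569) = 569 − 1 = 568.
φ(599) = 599 − 1 = 598.
φ(751) = 751 − 1 = 750.
Multiply: 7832 · 96 · 568 · 598 · 750 = 191537888256000.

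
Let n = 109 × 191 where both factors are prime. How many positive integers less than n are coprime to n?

φ(pq) = (p−1)(q−1) = 108 · 190 = 20520.

20520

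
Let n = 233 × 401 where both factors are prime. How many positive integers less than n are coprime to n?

92800

For distinct primes, φ(pq) = (p−1)(q−1) = 232 × 400 = 92800.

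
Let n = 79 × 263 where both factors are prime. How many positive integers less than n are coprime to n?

φ(pq) = (p−1)(q−1) = 78 · 262 = 20436.

20436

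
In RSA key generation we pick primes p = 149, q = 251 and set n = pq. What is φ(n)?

37000

For distinct primes, φ(pq) = (p−1)(q−1) = 148 × 250 = 37000.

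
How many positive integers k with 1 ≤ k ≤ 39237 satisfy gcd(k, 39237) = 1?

22400

Factor 39237: 39237 = 3 · 11 · 29 · 41.
φ(3) = 3 − 1 = 2.
φ(11) = 11 − 1 = 10.
φ(29) = 29 − 1 = 28.
φ(41) = 41 − 1 = 40.
Multiply: 2 · 10 · 28 · 40 = 22400.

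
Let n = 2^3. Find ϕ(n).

4

φ(2^3) = 2^2·(2−1) = 4·1 = 4.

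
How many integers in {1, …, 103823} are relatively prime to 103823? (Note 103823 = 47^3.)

101614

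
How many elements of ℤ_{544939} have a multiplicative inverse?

465696

544939 = 19 × 23 × 29 × 43.
φ(544939) = 544939 · (1 − 1/19) · (1 − 1/23) · (1 − 1/29) · (1 − 1/43)
       = 544939 · 465696/544939 = 465696.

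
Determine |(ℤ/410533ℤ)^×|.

345600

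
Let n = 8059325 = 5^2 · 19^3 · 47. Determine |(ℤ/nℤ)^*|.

φ(8059325) = 8059325 · (1 − 1/5) · (1 − 1/19) · (1 − 1/47)
       = 8059325 · 3312/4465 = 5978160.

5978160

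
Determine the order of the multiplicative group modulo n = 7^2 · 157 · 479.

φ(3684947) = 3684947 · (1 − 1/7) · (1 − 1/157) · (1 − 1/479)
       = 3684947 · 447408/526421 = 3131856.

3131856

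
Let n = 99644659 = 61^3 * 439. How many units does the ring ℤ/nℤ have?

97787880

φ(99644659) = 99644659 · (1 − 1/61) · (1 − 1/439)
       = 99644659 · 26280/26779 = 97787880.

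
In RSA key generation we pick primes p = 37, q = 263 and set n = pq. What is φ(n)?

φ(pq) = (p−1)(q−1) = 36 · 262 = 9432.

9432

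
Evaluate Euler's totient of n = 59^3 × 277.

φ(56889983) = 56889983 · (1 − 1/59) · (1 − 1/277)
       = 56889983 · 16008/16343 = 55723848.

55723848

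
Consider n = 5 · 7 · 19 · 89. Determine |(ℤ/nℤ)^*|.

φ(5) = 5 − 1 = 4.
φ(7) = 7 − 1 = 6.
φ(19) = 19 − 1 = 18.
φ(89) = 89 − 1 = 88.
Multiply: 4 · 6 · 18 · 88 = 38016.

38016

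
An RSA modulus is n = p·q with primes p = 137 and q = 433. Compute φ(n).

58752

φ(pq) = (p−1)(q−1) = 136 · 432 = 58752.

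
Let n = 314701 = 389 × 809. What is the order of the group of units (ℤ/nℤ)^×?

φ(389) = 389 − 1 = 388.
φ(809) = 809 − 1 = 808.
Since φ is multiplicative, φ(314701) = 388 · 808 = 313504.

313504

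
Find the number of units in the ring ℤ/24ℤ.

Factor 24: 24 = 2^3 · 3.
φ(24) = 24 · (1 − 1/2) · (1 − 1/3)
       = 24 · 2/6 = 8.

8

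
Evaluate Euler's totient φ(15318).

First factor: 15318 = 2 · 3**2 · 23 · 37.
φ(15318) = 15318 · (1 − 1/2) · (1 − 1/3) · (1 − 1/23) · (1 − 1/37)
       = 15318 · 1584/5106 = 4752.

4752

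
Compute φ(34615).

22176

Prime factorization: 34615 = 5 * 7 * 23 * 43.
φ(5) = 5 − 1 = 4.
φ(7) = 7 − 1 = 6.
φ(23) = 23 − 1 = 22.
φ(43) = 43 − 1 = 42.
φ(34615) = 4 × 6 × 22 × 42 = 22176.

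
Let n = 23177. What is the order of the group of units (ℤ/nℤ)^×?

Prime factorization: 23177 = 7^2 · 11 · 43.
φ(7^2) = 7^2 − 7^1 = 49 − 7 = 42.
φ(11) = 11 − 1 = 10.
φ(43) = 43 − 1 = 42.
Since φ is multiplicative, φ(23177) = 42 · 10 · 42 = 17640.

17640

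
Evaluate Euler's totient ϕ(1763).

1680

Factor 1763: 1763 = 41 × 43.
φ(41) = 41 − 1 = 40.
φ(43) = 43 − 1 = 42.
Multiply: 40 · 42 = 1680.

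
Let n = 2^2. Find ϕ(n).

φ(2^2) = 2^1·(2−1) = 2·1 = 2.

2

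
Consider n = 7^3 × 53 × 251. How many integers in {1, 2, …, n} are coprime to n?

3822000

φ(4562929) = 4562929 · (1 − 1/7) · (1 − 1/53) · (1 − 1/251)
       = 4562929 · 78000/93121 = 3822000.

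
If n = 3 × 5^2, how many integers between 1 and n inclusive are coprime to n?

φ(75) = 75 · (1 − 1/3) · (1 − 1/5)
       = 75 · 8/15 = 40.

40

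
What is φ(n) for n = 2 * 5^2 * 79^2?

φ(312050) = 312050 · (1 − 1/2) · (1 − 1/5) · (1 − 1/79)
       = 312050 · 312/790 = 123240.

123240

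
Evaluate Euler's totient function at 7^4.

2058

φ(7^4) = 7^4 − 7^3 = 2401 − 343 = 2058.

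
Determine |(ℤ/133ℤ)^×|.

108

Prime factorization: 133 = 7 × 19.
φ(7) = 7 − 1 = 6.
φ(19) = 19 − 1 = 18.
Since φ is multiplicative, φ(133) = 6 · 18 = 108.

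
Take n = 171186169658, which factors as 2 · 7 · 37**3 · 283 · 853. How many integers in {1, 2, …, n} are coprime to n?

φ(171186169658) = 171186169658 · (1 − 1/2) · (1 − 1/7) · (1 − 1/37) · (1 − 1/283) · (1 − 1/853)
       = 171186169658 · 51897024/125044682 = 71047025856.

71047025856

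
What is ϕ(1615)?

Prime factorization: 1615 = 5 · 17 · 19.
φ(5) = 5 − 1 = 4.
φ(17) = 17 − 1 = 16.
φ(19) = 19 − 1 = 18.
Multiply: 4 · 16 · 18 = 1152.

1152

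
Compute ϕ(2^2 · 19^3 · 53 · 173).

116236224

φ(251560684) = 251560684 · (1 − 1/2) · (1 − 1/19) · (1 − 1/53) · (1 − 1/173)
       = 251560684 · 160992/348422 = 116236224.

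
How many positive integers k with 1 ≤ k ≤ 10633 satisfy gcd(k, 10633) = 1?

8820

Prime factorization: 10633 = 7^3 · 31.
φ(7^3) = 7^2·(7−1) = 49·6 = 294.
φ(31) = 31 − 1 = 30.
Multiply: 294 · 30 = 8820.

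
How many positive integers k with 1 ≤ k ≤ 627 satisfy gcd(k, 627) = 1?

627 = 3 * 11 * 19.
φ(3) = 3 − 1 = 2.
φ(11) = 11 − 1 = 10.
φ(19) = 19 − 1 = 18.
Since φ is multiplicative, φ(627) = 2 · 10 · 18 = 360.

360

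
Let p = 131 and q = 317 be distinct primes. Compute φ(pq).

φ(pq) = (p−1)(q−1) = 130 · 316 = 41080.

41080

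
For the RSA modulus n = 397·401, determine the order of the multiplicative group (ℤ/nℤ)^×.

158400

φ(397) = 397 − 1 = 396.
φ(401) = 401 − 1 = 400.
Multiply: 396 · 400 = 158400.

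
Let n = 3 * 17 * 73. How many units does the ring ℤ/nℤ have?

2304

φ(3) = 3 − 1 = 2.
φ(17) = 17 − 1 = 16.
φ(73) = 73 − 1 = 72.
Since φ is multiplicative, φ(3723) = 2 · 16 · 72 = 2304.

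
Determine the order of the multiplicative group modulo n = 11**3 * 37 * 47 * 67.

132248160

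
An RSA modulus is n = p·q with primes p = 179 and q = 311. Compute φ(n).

φ(179) = 179 − 1 = 178.
φ(311) = 311 − 1 = 310.
Since φ is multiplicative, φ(55669) = 178 · 310 = 55180.

55180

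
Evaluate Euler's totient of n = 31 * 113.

3360

φ(31) = 31 − 1 = 30.
φ(113) = 113 − 1 = 112.
φ(3503) = 30 × 112 = 3360.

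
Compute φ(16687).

14400

Prime factorization: 16687 = 11 * 37 * 41.
φ(11) = 11 − 1 = 10.
φ(37) = 37 − 1 = 36.
φ(41) = 41 − 1 = 40.
φ(16687) = 10 × 36 × 40 = 14400.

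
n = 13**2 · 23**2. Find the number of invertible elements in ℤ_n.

78936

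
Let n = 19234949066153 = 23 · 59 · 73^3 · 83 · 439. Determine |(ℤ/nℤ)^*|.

φ(19234949066153) = 19234949066153 · (1 − 1/23) · (1 − 1/59) · (1 − 1/73) · (1 − 1/83) · (1 − 1/439)
       = 19234949066153 · 3299674752/3609485657 = 17583966753408.

17583966753408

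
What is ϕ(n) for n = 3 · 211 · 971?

φ(614643) = 614643 · (1 − 1/3) · (1 − 1/211) · (1 − 1/971)
       = 614643 · 407400/614643 = 407400.

407400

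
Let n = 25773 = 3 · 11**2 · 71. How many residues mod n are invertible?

φ(3) = 3 − 1 = 2.
φ(11^2) = 11^2 − 11^1 = 121 − 11 = 110.
φ(71) = 71 − 1 = 70.
Multiply: 2 · 110 · 70 = 15400.

15400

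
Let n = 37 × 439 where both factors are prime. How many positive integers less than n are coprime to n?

φ(pq) = (p−1)(q−1) = 36 · 438 = 15768.

15768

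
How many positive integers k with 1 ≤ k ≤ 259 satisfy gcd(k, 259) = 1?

259 = 7 · 37.
φ(7) = 7 − 1 = 6.
φ(37) = 37 − 1 = 36.
Since φ is multiplicative, φ(259) = 6 · 36 = 216.

216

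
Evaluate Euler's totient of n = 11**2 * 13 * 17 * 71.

φ(11^2) = 11^1·(11−1) = 11·10 = 110.
φ(13) = 13 − 1 = 12.
φ(17) = 17 − 1 = 16.
φ(71) = 71 − 1 = 70.
Since φ is multiplicative, φ(1898611) = 110 · 12 · 16 · 70 = 1478400.

1478400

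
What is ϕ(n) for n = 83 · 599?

49036

φ(83) = 83 − 1 = 82.
φ(599) = 599 − 1 = 598.
φ(49717) = 82 × 598 = 49036.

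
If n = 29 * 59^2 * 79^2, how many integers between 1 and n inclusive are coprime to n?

φ(630022709) = 630022709 · (1 − 1/29) · (1 − 1/59) · (1 − 1/79)
       = 630022709 · 126672/135169 = 590418192.

590418192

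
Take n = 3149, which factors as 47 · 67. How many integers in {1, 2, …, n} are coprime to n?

3036

φ(47) = 47 − 1 = 46.
φ(67) = 67 − 1 = 66.
Multiply: 46 · 66 = 3036.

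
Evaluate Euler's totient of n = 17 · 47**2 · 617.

φ(23170201) = 23170201 · (1 − 1/17) · (1 − 1/47) · (1 − 1/617)
       = 23170201 · 453376/492983 = 21308672.

21308672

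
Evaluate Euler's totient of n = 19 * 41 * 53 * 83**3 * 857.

φ(20231515977733) = 20231515977733 · (1 − 1/19) · (1 − 1/41) · (1 − 1/53) · (1 − 1/83) · (1 − 1/857)
       = 20231515977733 · 2627988480/2936785597 = 18104212638720.

18104212638720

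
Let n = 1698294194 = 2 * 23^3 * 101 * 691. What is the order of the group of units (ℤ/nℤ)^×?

803022000

φ(2) = 2 − 1 = 1.
φ(23^3) = 23^2·(23−1) = 529·22 = 11638.
φ(101) = 101 − 1 = 100.
φ(691) = 691 − 1 = 690.
Multiply: 1 · 11638 · 100 · 690 = 803022000.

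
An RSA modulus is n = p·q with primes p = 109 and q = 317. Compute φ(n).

34128

φ(n) = (p − 1)(q − 1) = (109−1)(317−1) = 108·316 = 34128.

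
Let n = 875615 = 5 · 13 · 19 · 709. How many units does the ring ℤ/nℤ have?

611712

φ(5) = 5 − 1 = 4.
φ(13) = 13 − 1 = 12.
φ(19) = 19 − 1 = 18.
φ(709) = 709 − 1 = 708.
Since φ is multiplicative, φ(875615) = 4 · 12 · 18 · 708 = 611712.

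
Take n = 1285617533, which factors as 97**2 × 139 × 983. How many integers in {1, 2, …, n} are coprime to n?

φ(1285617533) = 1285617533 · (1 − 1/97) · (1 − 1/139) · (1 − 1/983)
       = 1285617533 · 13009536/13253789 = 1261924992.

1261924992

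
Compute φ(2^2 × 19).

φ(76) = 76 · (1 − 1/2) · (1 − 1/19)
       = 76 · 18/38 = 36.

36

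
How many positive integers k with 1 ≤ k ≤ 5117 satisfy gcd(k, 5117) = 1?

4032

Prime factorization: 5117 = 7 * 17 * 43.
φ(7) = 7 − 1 = 6.
φ(17) = 17 − 1 = 16.
φ(43) = 43 − 1 = 42.
Since φ is multiplicative, φ(5117) = 6 · 16 · 42 = 4032.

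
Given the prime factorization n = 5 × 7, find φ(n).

24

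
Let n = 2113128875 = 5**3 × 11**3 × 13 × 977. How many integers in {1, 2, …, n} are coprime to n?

φ(5^3) = 5^2·(5−1) = 25·4 = 100.
φ(11^3) = 11^2·(11−1) = 121·10 = 1210.
φ(13) = 13 − 1 = 12.
φ(977) = 977 − 1 = 976.
Multiply: 100 · 1210 · 12 · 976 = 1417152000.

1417152000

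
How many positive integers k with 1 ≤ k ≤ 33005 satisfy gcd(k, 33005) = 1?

21120

First factor: 33005 = 5 · 7 · 23 · 41.
φ(33005) = 33005 · (1 − 1/5) · (1 − 1/7) · (1 − 1/23) · (1 − 1/41)
       = 33005 · 21120/33005 = 21120.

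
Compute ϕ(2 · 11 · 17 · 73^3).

61390080

φ(2) = 2 − 1 = 1.
φ(11) = 11 − 1 = 10.
φ(17) = 17 − 1 = 16.
φ(73^3) = 73^3 − 73^2 = 389017 − 5329 = 383688.
Multiply: 1 · 10 · 16 · 383688 = 61390080.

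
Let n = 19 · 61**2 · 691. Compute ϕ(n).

45457200

φ(48853009) = 48853009 · (1 − 1/19) · (1 − 1/61) · (1 − 1/691)
       = 48853009 · 745200/800869 = 45457200.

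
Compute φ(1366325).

1008000

First factor: 1366325 = 5^2 · 31 · 41 · 43.
φ(5^2) = 5^2 − 5^1 = 25 − 5 = 20.
φ(31) = 31 − 1 = 30.
φ(41) = 41 − 1 = 40.
φ(43) = 43 − 1 = 42.
φ(1366325) = 20 × 30 × 40 × 42 = 1008000.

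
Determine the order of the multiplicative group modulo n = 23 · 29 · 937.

φ(624979) = 624979 · (1 − 1/23) · (1 − 1/29) · (1 − 1/937)
       = 624979 · 576576/624979 = 576576.

576576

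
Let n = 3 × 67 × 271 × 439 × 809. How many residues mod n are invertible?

12613138560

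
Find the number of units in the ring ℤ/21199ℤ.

18816

Prime factorization: 21199 = 17 * 29 * 43.
φ(17) = 17 − 1 = 16.
φ(29) = 29 − 1 = 28.
φ(43) = 43 − 1 = 42.
Since φ is multiplicative, φ(21199) = 16 · 28 · 42 = 18816.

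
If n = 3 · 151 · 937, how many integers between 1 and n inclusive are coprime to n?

φ(424461) = 424461 · (1 − 1/3) · (1 − 1/151) · (1 − 1/937)
       = 424461 · 280800/424461 = 280800.

280800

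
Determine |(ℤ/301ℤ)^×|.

252

301 = 7 · 43.
φ(301) = 301 · (1 − 1/7) · (1 − 1/43)
       = 301 · 252/301 = 252.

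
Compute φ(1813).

1512

Prime factorization: 1813 = 7^2 × 37.
φ(7^2) = 7^1·(7−1) = 7·6 = 42.
φ(37) = 37 − 1 = 36.
φ(1813) = 42 × 36 = 1512.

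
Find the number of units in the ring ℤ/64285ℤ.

44352

First factor: 64285 = 5 · 13 · 23 · 43.
φ(5) = 5 − 1 = 4.
φ(13) = 13 − 1 = 12.
φ(23) = 23 − 1 = 22.
φ(43) = 43 − 1 = 42.
φ(64285) = 4 × 12 × 22 × 42 = 44352.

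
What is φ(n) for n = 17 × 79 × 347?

φ(17) = 17 − 1 = 16.
φ(79) = 79 − 1 = 78.
φ(347) = 347 − 1 = 346.
φ(466021) = 16 × 78 × 346 = 431808.

431808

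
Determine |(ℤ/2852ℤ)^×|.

Factor 2852: 2852 = 2^2 · 23 · 31.
φ(2^2) = 2^2 − 2^1 = 4 − 2 = 2.
φ(23) = 23 − 1 = 22.
φ(31) = 31 − 1 = 30.
Since φ is multiplicative, φ(2852) = 2 · 22 · 30 = 1320.

1320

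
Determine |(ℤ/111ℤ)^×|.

First factor: 111 = 3 * 37.
φ(3) = 3 − 1 = 2.
φ(37) = 37 − 1 = 36.
Since φ is multiplicative, φ(111) = 2 · 36 = 72.

72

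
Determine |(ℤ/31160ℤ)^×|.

11520

First factor: 31160 = 2^3 * 5 * 19 * 41.
φ(31160) = 31160 · (1 − 1/2) · (1 − 1/5) · (1 − 1/19) · (1 − 1/41)
       = 31160 · 2880/7790 = 11520.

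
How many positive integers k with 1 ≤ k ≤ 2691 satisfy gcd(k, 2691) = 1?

1584

Prime factorization: 2691 = 3^2 × 13 × 23.
φ(2691) = 2691 · (1 − 1/3) · (1 − 1/13) · (1 − 1/23)
       = 2691 · 528/897 = 1584.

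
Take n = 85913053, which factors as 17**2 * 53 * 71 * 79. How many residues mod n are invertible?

77226240

φ(85913053) = 85913053 · (1 − 1/17) · (1 − 1/53) · (1 − 1/71) · (1 − 1/79)
       = 85913053 · 4542720/5053709 = 77226240.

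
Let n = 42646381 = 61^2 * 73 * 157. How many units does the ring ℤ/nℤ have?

41109120

φ(42646381) = 42646381 · (1 − 1/61) · (1 − 1/73) · (1 − 1/157)
       = 42646381 · 673920/699121 = 41109120.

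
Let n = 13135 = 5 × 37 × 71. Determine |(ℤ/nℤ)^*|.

10080

φ(5) = 5 − 1 = 4.
φ(37) = 37 − 1 = 36.
φ(71) = 71 − 1 = 70.
φ(13135) = 4 × 36 × 70 = 10080.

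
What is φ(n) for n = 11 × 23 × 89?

19360

φ(22517) = 22517 · (1 − 1/11) · (1 − 1/23) · (1 − 1/89)
       = 22517 · 19360/22517 = 19360.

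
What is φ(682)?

300

Factor 682: 682 = 2 · 11 · 31.
φ(682) = 682 · (1 − 1/2) · (1 − 1/11) · (1 − 1/31)
       = 682 · 300/682 = 300.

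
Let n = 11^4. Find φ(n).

13310

φ(14641) = 14641 · (1 − 1/11)
       = 14641 · 10/11 = 13310.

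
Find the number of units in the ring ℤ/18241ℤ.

16128

18241 = 17 · 29 · 37.
φ(18241) = 18241 · (1 − 1/17) · (1 − 1/29) · (1 − 1/37)
       = 18241 · 16128/18241 = 16128.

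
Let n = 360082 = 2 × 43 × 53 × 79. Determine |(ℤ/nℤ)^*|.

φ(360082) = 360082 · (1 − 1/2) · (1 − 1/43) · (1 − 1/53) · (1 − 1/79)
       = 360082 · 170352/360082 = 170352.

170352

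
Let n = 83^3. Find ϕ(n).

564898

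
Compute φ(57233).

50820

First factor: 57233 = 11^3 * 43.
φ(57233) = 57233 · (1 − 1/11) · (1 − 1/43)
       = 57233 · 420/473 = 50820.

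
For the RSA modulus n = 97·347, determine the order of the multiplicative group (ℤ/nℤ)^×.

33216

φ(n) = (p − 1)(q − 1) = (97−1)(347−1) = 96·346 = 33216.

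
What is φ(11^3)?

1210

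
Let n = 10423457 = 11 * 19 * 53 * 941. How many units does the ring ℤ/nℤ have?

8798400

φ(11) = 11 − 1 = 10.
φ(19) = 19 − 1 = 18.
φ(53) = 53 − 1 = 52.
φ(941) = 941 − 1 = 940.
φ(10423457) = 10 × 18 × 52 × 940 = 8798400.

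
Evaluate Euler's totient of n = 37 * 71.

2520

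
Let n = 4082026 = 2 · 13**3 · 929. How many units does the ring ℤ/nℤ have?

1881984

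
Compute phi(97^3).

φ(97^3) = 97^3 − 97^2 = 912673 − 9409 = 903264.

903264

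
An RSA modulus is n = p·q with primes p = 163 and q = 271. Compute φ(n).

43740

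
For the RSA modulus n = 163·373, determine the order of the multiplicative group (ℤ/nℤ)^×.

For distinct primes, φ(pq) = (p−1)(q−1) = 162 × 372 = 60264.

60264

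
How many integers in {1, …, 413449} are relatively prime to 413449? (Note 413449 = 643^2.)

φ(413449) = 413449 · (1 − 1/643)
       = 413449 · 642/643 = 412806.

412806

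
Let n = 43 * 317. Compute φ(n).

13272

φ(43) = 43 − 1 = 42.
φ(317) = 317 − 1 = 316.
Since φ is multiplicative, φ(13631) = 42 · 316 = 13272.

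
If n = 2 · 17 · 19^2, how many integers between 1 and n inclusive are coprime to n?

φ(12274) = 12274 · (1 − 1/2) · (1 − 1/17) · (1 − 1/19)
       = 12274 · 288/646 = 5472.

5472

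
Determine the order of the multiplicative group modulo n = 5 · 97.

φ(485) = 485 · (1 − 1/5) · (1 − 1/97)
       = 485 · 384/485 = 384.

384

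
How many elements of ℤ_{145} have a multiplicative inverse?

Factor 145: 145 = 5 * 29.
φ(5) = 5 − 1 = 4.
φ(29) = 29 − 1 = 28.
Since φ is multiplicative, φ(145) = 4 · 28 = 112.

112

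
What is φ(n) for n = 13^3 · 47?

93288

φ(13^3) = 13^2·(13−1) = 169·12 = 2028.
φ(47) = 47 − 1 = 46.
Multiply: 2028 · 46 = 93288.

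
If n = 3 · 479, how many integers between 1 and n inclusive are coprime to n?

956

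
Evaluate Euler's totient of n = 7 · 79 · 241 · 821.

φ(7) = 7 − 1 = 6.
φ(79) = 79 − 1 = 78.
φ(241) = 241 − 1 = 240.
φ(821) = 821 − 1 = 820.
Since φ is multiplicative, φ(109417133) = 6 · 78 · 240 · 820 = 92102400.

92102400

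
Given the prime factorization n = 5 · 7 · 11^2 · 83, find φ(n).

216480

φ(5) = 5 − 1 = 4.
φ(7) = 7 − 1 = 6.
φ(11^2) = 11^2 − 11^1 = 121 − 11 = 110.
φ(83) = 83 − 1 = 82.
Multiply: 4 · 6 · 110 · 82 = 216480.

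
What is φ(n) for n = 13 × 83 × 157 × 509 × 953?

74236990464

φ(82173499031) = 82173499031 · (1 − 1/13) · (1 − 1/83) · (1 − 1/157) · (1 − 1/509) · (1 − 1/953)
       = 82173499031 · 74236990464/82173499031 = 74236990464.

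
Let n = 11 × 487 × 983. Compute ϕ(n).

4772520

φ(11) = 11 − 1 = 10.
φ(487) = 487 − 1 = 486.
φ(983) = 983 − 1 = 982.
Multiply: 10 · 486 · 982 = 4772520.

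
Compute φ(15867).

10080

Prime factorization: 15867 = 3^2 × 41 × 43.
φ(3^2) = 3^1·(3−1) = 3·2 = 6.
φ(41) = 41 − 1 = 40.
φ(43) = 43 − 1 = 42.
φ(15867) = 6 × 40 × 42 = 10080.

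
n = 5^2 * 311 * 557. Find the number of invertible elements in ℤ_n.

φ(4330675) = 4330675 · (1 − 1/5) · (1 − 1/311) · (1 − 1/557)
       = 4330675 · 689440/866135 = 3447200.

3447200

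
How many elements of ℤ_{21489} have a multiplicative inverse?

12096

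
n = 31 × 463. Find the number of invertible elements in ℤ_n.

13860

φ(14353) = 14353 · (1 − 1/31) · (1 − 1/463)
       = 14353 · 13860/14353 = 13860.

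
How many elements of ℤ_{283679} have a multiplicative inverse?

230400

Factor 283679: 283679 = 11 · 17 · 37 · 41.
φ(283679) = 283679 · (1 − 1/11) · (1 − 1/17) · (1 − 1/37) · (1 − 1/41)
       = 283679 · 230400/283679 = 230400.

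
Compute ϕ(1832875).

First factor: 1832875 = 5**3 * 11 * 31 * 43.
φ(1832875) = 1832875 · (1 − 1/5) · (1 − 1/11) · (1 − 1/31) · (1 − 1/43)
       = 1832875 · 50400/73315 = 1260000.

1260000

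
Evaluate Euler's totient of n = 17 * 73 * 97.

φ(120377) = 120377 · (1 − 1/17) · (1 − 1/73) · (1 − 1/97)
       = 120377 · 110592/120377 = 110592.

110592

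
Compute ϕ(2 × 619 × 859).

530244

φ(1063442) = 1063442 · (1 − 1/2) · (1 − 1/619) · (1 − 1/859)
       = 1063442 · 530244/1063442 = 530244.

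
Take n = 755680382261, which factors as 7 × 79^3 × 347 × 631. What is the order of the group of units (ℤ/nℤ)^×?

φ(755680382261) = 755680382261 · (1 − 1/7) · (1 − 1/79) · (1 − 1/347) · (1 − 1/631)
       = 755680382261 · 102014640/121083221 = 636673368240.

636673368240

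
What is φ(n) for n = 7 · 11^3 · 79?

566280

φ(736043) = 736043 · (1 − 1/7) · (1 − 1/11) · (1 − 1/79)
       = 736043 · 4680/6083 = 566280.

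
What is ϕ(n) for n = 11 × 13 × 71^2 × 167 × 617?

60985478400

φ(11) = 11 − 1 = 10.
φ(13) = 13 − 1 = 12.
φ(71^2) = 71^1·(71−1) = 71·70 = 4970.
φ(167) = 167 − 1 = 166.
φ(617) = 617 − 1 = 616.
Multiply: 10 · 12 · 4970 · 166 · 616 = 60985478400.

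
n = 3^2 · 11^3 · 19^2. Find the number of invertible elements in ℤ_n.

φ(3^2) = 3^1·(3−1) = 3·2 = 6.
φ(11^3) = 11^3 − 11^2 = 1331 − 121 = 1210.
φ(19^2) = 19^1·(19−1) = 19·18 = 342.
φ(4324419) = 6 × 1210 × 342 = 2482920.

2482920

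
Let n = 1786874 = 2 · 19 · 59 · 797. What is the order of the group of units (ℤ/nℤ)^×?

φ(2) = 2 − 1 = 1.
φ(19) = 19 − 1 = 18.
φ(59) = 59 − 1 = 58.
φ(797) = 797 − 1 = 796.
Multiply: 1 · 18 · 58 · 796 = 831024.

831024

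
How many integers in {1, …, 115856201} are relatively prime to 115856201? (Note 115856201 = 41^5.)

113030440

φ(41^5) = 41^5 − 41^4 = 115856201 − 2825761 = 113030440.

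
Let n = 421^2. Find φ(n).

176820

φ(421^2) = 421^1·(421−1) = 421·420 = 176820.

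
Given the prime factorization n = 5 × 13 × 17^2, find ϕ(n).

13056

φ(18785) = 18785 · (1 − 1/5) · (1 − 1/13) · (1 − 1/17)
       = 18785 · 768/1105 = 13056.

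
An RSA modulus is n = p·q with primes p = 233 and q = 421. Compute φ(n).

97440

φ(pq) = (p−1)(q−1) = 232 · 420 = 97440.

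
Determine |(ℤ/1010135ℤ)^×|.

635040

Prime factorization: 1010135 = 5 · 7**3 · 19 · 31.
φ(1010135) = 1010135 · (1 − 1/5) · (1 − 1/7) · (1 − 1/19) · (1 − 1/31)
       = 1010135 · 12960/20615 = 635040.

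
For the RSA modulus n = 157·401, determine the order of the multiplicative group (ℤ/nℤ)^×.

φ(n) = (p − 1)(q − 1) = (157−1)(401−1) = 156·400 = 62400.

62400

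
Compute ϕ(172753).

133056

172753 = 7 · 23 · 29 · 37.
φ(172753) = 172753 · (1 − 1/7) · (1 − 1/23) · (1 − 1/29) · (1 − 1/37)
       = 172753 · 133056/172753 = 133056.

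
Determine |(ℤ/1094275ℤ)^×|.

Prime factorization: 1094275 = 5**2 * 7 * 13**2 * 37.
φ(5^2) = 5^1·(5−1) = 5·4 = 20.
φ(7) = 7 − 1 = 6.
φ(13^2) = 13^1·(13−1) = 13·12 = 156.
φ(37) = 37 − 1 = 36.
Since φ is multiplicative, φ(1094275) = 20 · 6 · 156 · 36 = 673920.

673920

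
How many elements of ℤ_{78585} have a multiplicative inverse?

37440

Factor 78585: 78585 = 3 · 5 · 13^2 · 31.
φ(78585) = 78585 · (1 − 1/3) · (1 − 1/5) · (1 − 1/13) · (1 − 1/31)
       = 78585 · 2880/6045 = 37440.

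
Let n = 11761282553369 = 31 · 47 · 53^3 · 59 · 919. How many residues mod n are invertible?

10732597536960

φ(11761282553369) = 11761282553369 · (1 − 1/31) · (1 − 1/47) · (1 − 1/53) · (1 − 1/59) · (1 − 1/919)
       = 11761282553369 · 3820789440/4186999841 = 10732597536960.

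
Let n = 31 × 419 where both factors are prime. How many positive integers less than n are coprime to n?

φ(12989) = 12989 · (1 − 1/31) · (1 − 1/419)
       = 12989 · 12540/12989 = 12540.

12540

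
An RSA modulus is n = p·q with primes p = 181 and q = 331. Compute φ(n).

For distinct primes, φ(pq) = (p−1)(q−1) = 180 × 330 = 59400.

59400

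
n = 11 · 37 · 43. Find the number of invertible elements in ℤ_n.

15120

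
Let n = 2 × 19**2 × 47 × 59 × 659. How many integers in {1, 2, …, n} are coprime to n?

600396048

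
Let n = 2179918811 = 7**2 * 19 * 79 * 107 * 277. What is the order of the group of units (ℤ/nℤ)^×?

1725167808

φ(7^2) = 7^2 − 7^1 = 49 − 7 = 42.
φ(19) = 19 − 1 = 18.
φ(79) = 79 − 1 = 78.
φ(107) = 107 − 1 = 106.
φ(277) = 277 − 1 = 276.
Multiply: 42 · 18 · 78 · 106 · 276 = 1725167808.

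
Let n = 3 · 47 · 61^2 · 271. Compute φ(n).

φ(3) = 3 − 1 = 2.
φ(47) = 47 − 1 = 46.
φ(61^2) = 61^2 − 61^1 = 3721 − 61 = 3660.
φ(271) = 271 − 1 = 270.
Multiply: 2 · 46 · 3660 · 270 = 90914400.

90914400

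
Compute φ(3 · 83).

164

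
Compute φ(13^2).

156

φ(13^2) = 13^2 − 13^1 = 169 − 13 = 156.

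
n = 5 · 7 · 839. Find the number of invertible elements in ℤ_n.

φ(29365) = 29365 · (1 − 1/5) · (1 − 1/7) · (1 − 1/839)
       = 29365 · 20112/29365 = 20112.

20112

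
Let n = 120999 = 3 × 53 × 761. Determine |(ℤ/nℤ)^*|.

φ(3) = 3 − 1 = 2.
φ(53) = 53 − 1 = 52.
φ(761) = 761 − 1 = 760.
Since φ is multiplicative, φ(120999) = 2 · 52 · 760 = 79040.

79040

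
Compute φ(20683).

18144

Factor 20683: 20683 = 13 × 37 × 43.
φ(13) = 13 − 1 = 12.
φ(37) = 37 − 1 = 36.
φ(43) = 43 − 1 = 42.
φ(20683) = 12 × 36 × 42 = 18144.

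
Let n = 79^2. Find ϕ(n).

6162

φ(6241) = 6241 · (1 − 1/79)
       = 6241 · 78/79 = 6162.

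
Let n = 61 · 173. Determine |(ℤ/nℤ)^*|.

10320

φ(10553) = 10553 · (1 − 1/61) · (1 − 1/173)
       = 10553 · 10320/10553 = 10320.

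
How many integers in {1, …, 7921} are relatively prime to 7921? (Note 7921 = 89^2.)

7832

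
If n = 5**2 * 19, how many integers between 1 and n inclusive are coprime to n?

360

φ(475) = 475 · (1 − 1/5) · (1 − 1/19)
       = 475 · 72/95 = 360.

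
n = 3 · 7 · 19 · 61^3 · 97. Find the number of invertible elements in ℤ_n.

4629519360

φ(8784845643) = 8784845643 · (1 − 1/3) · (1 − 1/7) · (1 − 1/19) · (1 − 1/61) · (1 − 1/97)
       = 8784845643 · 1244160/2360883 = 4629519360.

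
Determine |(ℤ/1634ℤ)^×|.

756

Factor 1634: 1634 = 2 · 19 · 43.
φ(1634) = 1634 · (1 − 1/2) · (1 − 1/19) · (1 − 1/43)
       = 1634 · 756/1634 = 756.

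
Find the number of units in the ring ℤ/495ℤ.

240

Factor 495: 495 = 3^2 · 5 · 11.
φ(495) = 495 · (1 − 1/3) · (1 − 1/5) · (1 − 1/11)
       = 495 · 80/165 = 240.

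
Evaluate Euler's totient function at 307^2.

93942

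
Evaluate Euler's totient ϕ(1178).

540

Prime factorization: 1178 = 2 × 19 × 31.
φ(2) = 2 − 1 = 1.
φ(19) = 19 − 1 = 18.
φ(31) = 31 − 1 = 30.
Multiply: 1 · 18 · 30 = 540.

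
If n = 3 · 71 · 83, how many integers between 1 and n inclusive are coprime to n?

φ(3) = 3 − 1 = 2.
φ(71) = 71 − 1 = 70.
φ(83) = 83 − 1 = 82.
φ(17679) = 2 × 70 × 82 = 11480.

11480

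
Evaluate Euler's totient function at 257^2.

φ(257^2) = 257^2 − 257^1 = 66049 − 257 = 65792.

65792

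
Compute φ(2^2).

2

φ(2^2) = 2^1·(2−1) = 2·1 = 2.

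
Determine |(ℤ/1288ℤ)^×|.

528

Prime factorization: 1288 = 2^3 × 7 × 23.
φ(1288) = 1288 · (1 − 1/2) · (1 − 1/7) · (1 − 1/23)
       = 1288 · 132/322 = 528.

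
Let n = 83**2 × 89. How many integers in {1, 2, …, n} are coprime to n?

598928

φ(613121) = 613121 · (1 − 1/83) · (1 − 1/89)
       = 613121 · 7216/7387 = 598928.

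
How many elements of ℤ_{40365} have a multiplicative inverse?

19008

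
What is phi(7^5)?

14406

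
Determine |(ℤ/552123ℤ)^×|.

308880

552123 = 3**3 × 11**2 × 13**2.
φ(3^3) = 3^3 − 3^2 = 27 − 9 = 18.
φ(11^2) = 11^1·(11−1) = 11·10 = 110.
φ(13^2) = 13^2 − 13^1 = 169 − 13 = 156.
φ(552123) = 18 × 110 × 156 = 308880.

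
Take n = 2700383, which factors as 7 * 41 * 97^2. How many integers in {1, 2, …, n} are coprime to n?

2234880

φ(7) = 7 − 1 = 6.
φ(41) = 41 − 1 = 40.
φ(97^2) = 97^2 − 97^1 = 9409 − 97 = 9312.
Multiply: 6 · 40 · 9312 = 2234880.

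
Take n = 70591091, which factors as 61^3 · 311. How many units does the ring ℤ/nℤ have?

φ(61^3) = 61^2·(61−1) = 3721·60 = 223260.
φ(311) = 311 − 1 = 310.
Multiply: 223260 · 310 = 69210600.

69210600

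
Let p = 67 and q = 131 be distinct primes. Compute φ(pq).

8580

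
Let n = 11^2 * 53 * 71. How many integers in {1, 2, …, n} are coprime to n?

400400

φ(455323) = 455323 · (1 − 1/11) · (1 − 1/53) · (1 − 1/71)
       = 455323 · 36400/41393 = 400400.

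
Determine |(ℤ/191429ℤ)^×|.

147840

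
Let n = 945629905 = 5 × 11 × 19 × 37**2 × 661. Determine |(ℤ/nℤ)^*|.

632966400

φ(5) = 5 − 1 = 4.
φ(11) = 11 − 1 = 10.
φ(19) = 19 − 1 = 18.
φ(37^2) = 37^1·(37−1) = 37·36 = 1332.
φ(661) = 661 − 1 = 660.
Multiply: 4 · 10 · 18 · 1332 · 660 = 632966400.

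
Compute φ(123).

Factor 123: 123 = 3 * 41.
φ(123) = 123 · (1 − 1/3) · (1 − 1/41)
       = 123 · 80/123 = 80.

80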